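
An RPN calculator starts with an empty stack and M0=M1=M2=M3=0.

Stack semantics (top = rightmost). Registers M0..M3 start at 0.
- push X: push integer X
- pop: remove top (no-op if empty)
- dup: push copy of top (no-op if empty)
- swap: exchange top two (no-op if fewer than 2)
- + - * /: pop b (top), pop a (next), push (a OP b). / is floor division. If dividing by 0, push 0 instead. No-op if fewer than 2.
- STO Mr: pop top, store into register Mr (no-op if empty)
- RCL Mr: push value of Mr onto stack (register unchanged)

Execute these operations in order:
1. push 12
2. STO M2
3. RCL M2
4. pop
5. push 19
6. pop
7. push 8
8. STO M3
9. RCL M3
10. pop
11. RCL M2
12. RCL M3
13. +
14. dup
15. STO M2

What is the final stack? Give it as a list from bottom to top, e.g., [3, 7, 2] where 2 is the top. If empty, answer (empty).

Answer: [20]

Derivation:
After op 1 (push 12): stack=[12] mem=[0,0,0,0]
After op 2 (STO M2): stack=[empty] mem=[0,0,12,0]
After op 3 (RCL M2): stack=[12] mem=[0,0,12,0]
After op 4 (pop): stack=[empty] mem=[0,0,12,0]
After op 5 (push 19): stack=[19] mem=[0,0,12,0]
After op 6 (pop): stack=[empty] mem=[0,0,12,0]
After op 7 (push 8): stack=[8] mem=[0,0,12,0]
After op 8 (STO M3): stack=[empty] mem=[0,0,12,8]
After op 9 (RCL M3): stack=[8] mem=[0,0,12,8]
After op 10 (pop): stack=[empty] mem=[0,0,12,8]
After op 11 (RCL M2): stack=[12] mem=[0,0,12,8]
After op 12 (RCL M3): stack=[12,8] mem=[0,0,12,8]
After op 13 (+): stack=[20] mem=[0,0,12,8]
After op 14 (dup): stack=[20,20] mem=[0,0,12,8]
After op 15 (STO M2): stack=[20] mem=[0,0,20,8]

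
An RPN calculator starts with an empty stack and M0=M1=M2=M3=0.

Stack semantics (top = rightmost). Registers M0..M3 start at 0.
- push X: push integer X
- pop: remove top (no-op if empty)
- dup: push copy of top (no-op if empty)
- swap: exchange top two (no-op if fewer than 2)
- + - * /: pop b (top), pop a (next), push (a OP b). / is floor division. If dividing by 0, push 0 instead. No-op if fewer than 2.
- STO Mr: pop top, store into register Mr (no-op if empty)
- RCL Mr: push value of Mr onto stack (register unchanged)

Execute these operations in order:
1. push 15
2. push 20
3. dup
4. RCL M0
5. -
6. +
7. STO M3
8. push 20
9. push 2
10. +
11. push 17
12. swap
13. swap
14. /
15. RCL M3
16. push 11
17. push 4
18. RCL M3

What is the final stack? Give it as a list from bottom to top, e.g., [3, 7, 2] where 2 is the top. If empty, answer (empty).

After op 1 (push 15): stack=[15] mem=[0,0,0,0]
After op 2 (push 20): stack=[15,20] mem=[0,0,0,0]
After op 3 (dup): stack=[15,20,20] mem=[0,0,0,0]
After op 4 (RCL M0): stack=[15,20,20,0] mem=[0,0,0,0]
After op 5 (-): stack=[15,20,20] mem=[0,0,0,0]
After op 6 (+): stack=[15,40] mem=[0,0,0,0]
After op 7 (STO M3): stack=[15] mem=[0,0,0,40]
After op 8 (push 20): stack=[15,20] mem=[0,0,0,40]
After op 9 (push 2): stack=[15,20,2] mem=[0,0,0,40]
After op 10 (+): stack=[15,22] mem=[0,0,0,40]
After op 11 (push 17): stack=[15,22,17] mem=[0,0,0,40]
After op 12 (swap): stack=[15,17,22] mem=[0,0,0,40]
After op 13 (swap): stack=[15,22,17] mem=[0,0,0,40]
After op 14 (/): stack=[15,1] mem=[0,0,0,40]
After op 15 (RCL M3): stack=[15,1,40] mem=[0,0,0,40]
After op 16 (push 11): stack=[15,1,40,11] mem=[0,0,0,40]
After op 17 (push 4): stack=[15,1,40,11,4] mem=[0,0,0,40]
After op 18 (RCL M3): stack=[15,1,40,11,4,40] mem=[0,0,0,40]

Answer: [15, 1, 40, 11, 4, 40]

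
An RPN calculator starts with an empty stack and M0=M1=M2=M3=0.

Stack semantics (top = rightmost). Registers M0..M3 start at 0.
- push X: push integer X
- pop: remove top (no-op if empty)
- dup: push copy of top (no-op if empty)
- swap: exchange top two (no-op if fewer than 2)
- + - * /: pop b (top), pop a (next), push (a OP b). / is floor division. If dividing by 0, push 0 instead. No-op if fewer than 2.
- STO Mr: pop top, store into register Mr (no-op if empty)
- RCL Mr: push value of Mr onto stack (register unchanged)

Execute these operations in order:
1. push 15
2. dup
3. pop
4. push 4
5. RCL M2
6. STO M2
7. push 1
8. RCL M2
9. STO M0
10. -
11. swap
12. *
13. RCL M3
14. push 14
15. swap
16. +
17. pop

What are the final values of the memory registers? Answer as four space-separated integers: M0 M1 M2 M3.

Answer: 0 0 0 0

Derivation:
After op 1 (push 15): stack=[15] mem=[0,0,0,0]
After op 2 (dup): stack=[15,15] mem=[0,0,0,0]
After op 3 (pop): stack=[15] mem=[0,0,0,0]
After op 4 (push 4): stack=[15,4] mem=[0,0,0,0]
After op 5 (RCL M2): stack=[15,4,0] mem=[0,0,0,0]
After op 6 (STO M2): stack=[15,4] mem=[0,0,0,0]
After op 7 (push 1): stack=[15,4,1] mem=[0,0,0,0]
After op 8 (RCL M2): stack=[15,4,1,0] mem=[0,0,0,0]
After op 9 (STO M0): stack=[15,4,1] mem=[0,0,0,0]
After op 10 (-): stack=[15,3] mem=[0,0,0,0]
After op 11 (swap): stack=[3,15] mem=[0,0,0,0]
After op 12 (*): stack=[45] mem=[0,0,0,0]
After op 13 (RCL M3): stack=[45,0] mem=[0,0,0,0]
After op 14 (push 14): stack=[45,0,14] mem=[0,0,0,0]
After op 15 (swap): stack=[45,14,0] mem=[0,0,0,0]
After op 16 (+): stack=[45,14] mem=[0,0,0,0]
After op 17 (pop): stack=[45] mem=[0,0,0,0]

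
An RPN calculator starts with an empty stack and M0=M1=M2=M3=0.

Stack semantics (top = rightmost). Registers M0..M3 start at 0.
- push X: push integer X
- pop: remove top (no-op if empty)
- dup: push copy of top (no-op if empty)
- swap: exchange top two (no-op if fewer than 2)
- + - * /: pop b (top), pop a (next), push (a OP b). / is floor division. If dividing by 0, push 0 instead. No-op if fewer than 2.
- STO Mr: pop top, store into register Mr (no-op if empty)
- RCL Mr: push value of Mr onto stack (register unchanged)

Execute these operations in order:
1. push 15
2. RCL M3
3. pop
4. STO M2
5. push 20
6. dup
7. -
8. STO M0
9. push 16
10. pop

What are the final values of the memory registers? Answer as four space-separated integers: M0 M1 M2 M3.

Answer: 0 0 15 0

Derivation:
After op 1 (push 15): stack=[15] mem=[0,0,0,0]
After op 2 (RCL M3): stack=[15,0] mem=[0,0,0,0]
After op 3 (pop): stack=[15] mem=[0,0,0,0]
After op 4 (STO M2): stack=[empty] mem=[0,0,15,0]
After op 5 (push 20): stack=[20] mem=[0,0,15,0]
After op 6 (dup): stack=[20,20] mem=[0,0,15,0]
After op 7 (-): stack=[0] mem=[0,0,15,0]
After op 8 (STO M0): stack=[empty] mem=[0,0,15,0]
After op 9 (push 16): stack=[16] mem=[0,0,15,0]
After op 10 (pop): stack=[empty] mem=[0,0,15,0]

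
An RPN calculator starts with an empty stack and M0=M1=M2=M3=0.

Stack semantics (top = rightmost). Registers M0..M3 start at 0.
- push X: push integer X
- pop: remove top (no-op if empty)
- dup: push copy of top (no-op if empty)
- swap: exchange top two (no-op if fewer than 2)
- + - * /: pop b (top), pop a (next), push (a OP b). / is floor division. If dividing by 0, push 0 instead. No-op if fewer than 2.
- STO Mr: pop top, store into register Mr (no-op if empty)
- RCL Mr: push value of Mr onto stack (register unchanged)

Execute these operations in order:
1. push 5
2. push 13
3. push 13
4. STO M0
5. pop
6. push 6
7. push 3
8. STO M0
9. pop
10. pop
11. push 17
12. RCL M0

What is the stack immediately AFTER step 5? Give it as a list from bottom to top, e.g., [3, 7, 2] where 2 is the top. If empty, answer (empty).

After op 1 (push 5): stack=[5] mem=[0,0,0,0]
After op 2 (push 13): stack=[5,13] mem=[0,0,0,0]
After op 3 (push 13): stack=[5,13,13] mem=[0,0,0,0]
After op 4 (STO M0): stack=[5,13] mem=[13,0,0,0]
After op 5 (pop): stack=[5] mem=[13,0,0,0]

[5]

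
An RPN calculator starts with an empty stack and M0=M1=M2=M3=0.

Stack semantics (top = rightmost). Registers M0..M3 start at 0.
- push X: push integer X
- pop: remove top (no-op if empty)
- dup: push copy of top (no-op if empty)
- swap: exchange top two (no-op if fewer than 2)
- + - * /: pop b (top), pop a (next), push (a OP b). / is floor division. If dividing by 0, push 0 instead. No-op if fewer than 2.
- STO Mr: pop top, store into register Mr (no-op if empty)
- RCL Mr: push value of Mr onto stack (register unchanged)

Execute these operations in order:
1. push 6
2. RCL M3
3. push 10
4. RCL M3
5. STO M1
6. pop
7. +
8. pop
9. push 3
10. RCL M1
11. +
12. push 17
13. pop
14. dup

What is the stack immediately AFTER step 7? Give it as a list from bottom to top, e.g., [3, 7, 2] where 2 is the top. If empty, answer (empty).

After op 1 (push 6): stack=[6] mem=[0,0,0,0]
After op 2 (RCL M3): stack=[6,0] mem=[0,0,0,0]
After op 3 (push 10): stack=[6,0,10] mem=[0,0,0,0]
After op 4 (RCL M3): stack=[6,0,10,0] mem=[0,0,0,0]
After op 5 (STO M1): stack=[6,0,10] mem=[0,0,0,0]
After op 6 (pop): stack=[6,0] mem=[0,0,0,0]
After op 7 (+): stack=[6] mem=[0,0,0,0]

[6]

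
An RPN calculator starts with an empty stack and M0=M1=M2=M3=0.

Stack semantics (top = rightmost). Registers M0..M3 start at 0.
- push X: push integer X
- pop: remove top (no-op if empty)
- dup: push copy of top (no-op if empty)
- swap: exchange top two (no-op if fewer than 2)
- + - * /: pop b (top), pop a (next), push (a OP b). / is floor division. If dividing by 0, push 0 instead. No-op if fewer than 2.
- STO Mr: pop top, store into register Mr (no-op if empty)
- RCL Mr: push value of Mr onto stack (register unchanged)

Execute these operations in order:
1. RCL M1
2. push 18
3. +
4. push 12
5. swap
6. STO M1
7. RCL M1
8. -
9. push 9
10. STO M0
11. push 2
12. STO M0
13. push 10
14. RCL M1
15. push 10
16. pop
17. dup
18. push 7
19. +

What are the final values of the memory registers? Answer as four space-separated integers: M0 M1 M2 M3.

Answer: 2 18 0 0

Derivation:
After op 1 (RCL M1): stack=[0] mem=[0,0,0,0]
After op 2 (push 18): stack=[0,18] mem=[0,0,0,0]
After op 3 (+): stack=[18] mem=[0,0,0,0]
After op 4 (push 12): stack=[18,12] mem=[0,0,0,0]
After op 5 (swap): stack=[12,18] mem=[0,0,0,0]
After op 6 (STO M1): stack=[12] mem=[0,18,0,0]
After op 7 (RCL M1): stack=[12,18] mem=[0,18,0,0]
After op 8 (-): stack=[-6] mem=[0,18,0,0]
After op 9 (push 9): stack=[-6,9] mem=[0,18,0,0]
After op 10 (STO M0): stack=[-6] mem=[9,18,0,0]
After op 11 (push 2): stack=[-6,2] mem=[9,18,0,0]
After op 12 (STO M0): stack=[-6] mem=[2,18,0,0]
After op 13 (push 10): stack=[-6,10] mem=[2,18,0,0]
After op 14 (RCL M1): stack=[-6,10,18] mem=[2,18,0,0]
After op 15 (push 10): stack=[-6,10,18,10] mem=[2,18,0,0]
After op 16 (pop): stack=[-6,10,18] mem=[2,18,0,0]
After op 17 (dup): stack=[-6,10,18,18] mem=[2,18,0,0]
After op 18 (push 7): stack=[-6,10,18,18,7] mem=[2,18,0,0]
After op 19 (+): stack=[-6,10,18,25] mem=[2,18,0,0]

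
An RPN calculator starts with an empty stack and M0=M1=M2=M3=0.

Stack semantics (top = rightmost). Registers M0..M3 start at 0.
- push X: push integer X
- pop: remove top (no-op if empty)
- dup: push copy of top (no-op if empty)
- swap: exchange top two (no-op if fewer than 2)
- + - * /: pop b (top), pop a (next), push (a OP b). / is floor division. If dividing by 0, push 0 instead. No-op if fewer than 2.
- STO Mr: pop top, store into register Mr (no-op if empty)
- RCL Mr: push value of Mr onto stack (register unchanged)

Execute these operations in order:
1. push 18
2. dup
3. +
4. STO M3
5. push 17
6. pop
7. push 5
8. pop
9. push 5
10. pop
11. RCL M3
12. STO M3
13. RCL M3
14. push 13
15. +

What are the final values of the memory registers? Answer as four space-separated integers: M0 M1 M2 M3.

Answer: 0 0 0 36

Derivation:
After op 1 (push 18): stack=[18] mem=[0,0,0,0]
After op 2 (dup): stack=[18,18] mem=[0,0,0,0]
After op 3 (+): stack=[36] mem=[0,0,0,0]
After op 4 (STO M3): stack=[empty] mem=[0,0,0,36]
After op 5 (push 17): stack=[17] mem=[0,0,0,36]
After op 6 (pop): stack=[empty] mem=[0,0,0,36]
After op 7 (push 5): stack=[5] mem=[0,0,0,36]
After op 8 (pop): stack=[empty] mem=[0,0,0,36]
After op 9 (push 5): stack=[5] mem=[0,0,0,36]
After op 10 (pop): stack=[empty] mem=[0,0,0,36]
After op 11 (RCL M3): stack=[36] mem=[0,0,0,36]
After op 12 (STO M3): stack=[empty] mem=[0,0,0,36]
After op 13 (RCL M3): stack=[36] mem=[0,0,0,36]
After op 14 (push 13): stack=[36,13] mem=[0,0,0,36]
After op 15 (+): stack=[49] mem=[0,0,0,36]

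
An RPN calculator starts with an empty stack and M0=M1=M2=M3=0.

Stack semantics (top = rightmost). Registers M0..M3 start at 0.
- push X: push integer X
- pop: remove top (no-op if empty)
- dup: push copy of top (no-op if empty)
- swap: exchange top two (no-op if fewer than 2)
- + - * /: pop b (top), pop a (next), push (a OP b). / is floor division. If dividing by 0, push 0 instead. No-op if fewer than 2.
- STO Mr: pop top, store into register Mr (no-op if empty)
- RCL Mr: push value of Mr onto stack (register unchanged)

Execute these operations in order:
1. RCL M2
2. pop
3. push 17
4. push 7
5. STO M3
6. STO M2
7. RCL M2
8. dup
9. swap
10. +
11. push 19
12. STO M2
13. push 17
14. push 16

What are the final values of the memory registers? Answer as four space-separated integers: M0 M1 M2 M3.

After op 1 (RCL M2): stack=[0] mem=[0,0,0,0]
After op 2 (pop): stack=[empty] mem=[0,0,0,0]
After op 3 (push 17): stack=[17] mem=[0,0,0,0]
After op 4 (push 7): stack=[17,7] mem=[0,0,0,0]
After op 5 (STO M3): stack=[17] mem=[0,0,0,7]
After op 6 (STO M2): stack=[empty] mem=[0,0,17,7]
After op 7 (RCL M2): stack=[17] mem=[0,0,17,7]
After op 8 (dup): stack=[17,17] mem=[0,0,17,7]
After op 9 (swap): stack=[17,17] mem=[0,0,17,7]
After op 10 (+): stack=[34] mem=[0,0,17,7]
After op 11 (push 19): stack=[34,19] mem=[0,0,17,7]
After op 12 (STO M2): stack=[34] mem=[0,0,19,7]
After op 13 (push 17): stack=[34,17] mem=[0,0,19,7]
After op 14 (push 16): stack=[34,17,16] mem=[0,0,19,7]

Answer: 0 0 19 7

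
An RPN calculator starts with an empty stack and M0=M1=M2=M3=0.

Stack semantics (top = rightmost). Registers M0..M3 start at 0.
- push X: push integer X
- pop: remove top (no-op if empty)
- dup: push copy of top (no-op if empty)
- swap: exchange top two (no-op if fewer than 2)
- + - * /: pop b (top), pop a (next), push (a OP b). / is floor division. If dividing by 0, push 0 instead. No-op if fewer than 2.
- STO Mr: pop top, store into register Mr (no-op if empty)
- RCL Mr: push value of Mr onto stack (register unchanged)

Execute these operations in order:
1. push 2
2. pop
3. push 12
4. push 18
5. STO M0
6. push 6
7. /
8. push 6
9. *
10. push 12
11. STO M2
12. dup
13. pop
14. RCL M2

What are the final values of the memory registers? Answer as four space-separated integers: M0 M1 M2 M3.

After op 1 (push 2): stack=[2] mem=[0,0,0,0]
After op 2 (pop): stack=[empty] mem=[0,0,0,0]
After op 3 (push 12): stack=[12] mem=[0,0,0,0]
After op 4 (push 18): stack=[12,18] mem=[0,0,0,0]
After op 5 (STO M0): stack=[12] mem=[18,0,0,0]
After op 6 (push 6): stack=[12,6] mem=[18,0,0,0]
After op 7 (/): stack=[2] mem=[18,0,0,0]
After op 8 (push 6): stack=[2,6] mem=[18,0,0,0]
After op 9 (*): stack=[12] mem=[18,0,0,0]
After op 10 (push 12): stack=[12,12] mem=[18,0,0,0]
After op 11 (STO M2): stack=[12] mem=[18,0,12,0]
After op 12 (dup): stack=[12,12] mem=[18,0,12,0]
After op 13 (pop): stack=[12] mem=[18,0,12,0]
After op 14 (RCL M2): stack=[12,12] mem=[18,0,12,0]

Answer: 18 0 12 0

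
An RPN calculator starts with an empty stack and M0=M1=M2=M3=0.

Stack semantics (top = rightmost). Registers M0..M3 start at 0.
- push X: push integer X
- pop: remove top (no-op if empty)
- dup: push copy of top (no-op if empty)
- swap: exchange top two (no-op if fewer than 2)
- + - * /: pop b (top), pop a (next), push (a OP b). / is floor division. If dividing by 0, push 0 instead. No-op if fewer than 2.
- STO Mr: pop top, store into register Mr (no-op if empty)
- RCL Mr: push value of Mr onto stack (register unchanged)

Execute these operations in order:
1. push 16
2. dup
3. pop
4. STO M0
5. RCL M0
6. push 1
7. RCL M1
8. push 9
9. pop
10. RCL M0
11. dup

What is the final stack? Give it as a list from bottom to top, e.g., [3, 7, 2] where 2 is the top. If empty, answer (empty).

Answer: [16, 1, 0, 16, 16]

Derivation:
After op 1 (push 16): stack=[16] mem=[0,0,0,0]
After op 2 (dup): stack=[16,16] mem=[0,0,0,0]
After op 3 (pop): stack=[16] mem=[0,0,0,0]
After op 4 (STO M0): stack=[empty] mem=[16,0,0,0]
After op 5 (RCL M0): stack=[16] mem=[16,0,0,0]
After op 6 (push 1): stack=[16,1] mem=[16,0,0,0]
After op 7 (RCL M1): stack=[16,1,0] mem=[16,0,0,0]
After op 8 (push 9): stack=[16,1,0,9] mem=[16,0,0,0]
After op 9 (pop): stack=[16,1,0] mem=[16,0,0,0]
After op 10 (RCL M0): stack=[16,1,0,16] mem=[16,0,0,0]
After op 11 (dup): stack=[16,1,0,16,16] mem=[16,0,0,0]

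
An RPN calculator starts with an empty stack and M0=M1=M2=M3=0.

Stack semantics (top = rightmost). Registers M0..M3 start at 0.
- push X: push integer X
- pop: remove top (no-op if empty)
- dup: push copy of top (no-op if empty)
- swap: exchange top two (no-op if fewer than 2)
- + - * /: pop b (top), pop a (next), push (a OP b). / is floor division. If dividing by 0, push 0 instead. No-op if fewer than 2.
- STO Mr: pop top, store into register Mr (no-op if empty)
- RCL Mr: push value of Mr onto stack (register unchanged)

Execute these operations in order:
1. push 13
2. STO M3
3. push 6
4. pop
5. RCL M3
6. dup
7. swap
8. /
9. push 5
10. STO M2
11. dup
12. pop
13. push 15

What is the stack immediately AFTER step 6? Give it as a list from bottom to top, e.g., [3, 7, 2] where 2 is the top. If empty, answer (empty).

After op 1 (push 13): stack=[13] mem=[0,0,0,0]
After op 2 (STO M3): stack=[empty] mem=[0,0,0,13]
After op 3 (push 6): stack=[6] mem=[0,0,0,13]
After op 4 (pop): stack=[empty] mem=[0,0,0,13]
After op 5 (RCL M3): stack=[13] mem=[0,0,0,13]
After op 6 (dup): stack=[13,13] mem=[0,0,0,13]

[13, 13]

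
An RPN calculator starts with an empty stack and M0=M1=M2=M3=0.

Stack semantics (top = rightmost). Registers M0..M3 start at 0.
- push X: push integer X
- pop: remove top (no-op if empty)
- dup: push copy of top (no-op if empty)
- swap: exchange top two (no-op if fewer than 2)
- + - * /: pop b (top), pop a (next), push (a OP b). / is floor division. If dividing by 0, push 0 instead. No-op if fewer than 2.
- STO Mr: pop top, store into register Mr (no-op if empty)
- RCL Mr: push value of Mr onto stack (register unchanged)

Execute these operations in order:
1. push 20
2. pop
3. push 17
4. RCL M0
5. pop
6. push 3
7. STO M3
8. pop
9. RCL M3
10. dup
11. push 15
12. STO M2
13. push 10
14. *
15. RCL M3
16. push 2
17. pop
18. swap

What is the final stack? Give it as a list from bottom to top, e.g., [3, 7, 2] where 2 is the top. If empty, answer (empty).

Answer: [3, 3, 30]

Derivation:
After op 1 (push 20): stack=[20] mem=[0,0,0,0]
After op 2 (pop): stack=[empty] mem=[0,0,0,0]
After op 3 (push 17): stack=[17] mem=[0,0,0,0]
After op 4 (RCL M0): stack=[17,0] mem=[0,0,0,0]
After op 5 (pop): stack=[17] mem=[0,0,0,0]
After op 6 (push 3): stack=[17,3] mem=[0,0,0,0]
After op 7 (STO M3): stack=[17] mem=[0,0,0,3]
After op 8 (pop): stack=[empty] mem=[0,0,0,3]
After op 9 (RCL M3): stack=[3] mem=[0,0,0,3]
After op 10 (dup): stack=[3,3] mem=[0,0,0,3]
After op 11 (push 15): stack=[3,3,15] mem=[0,0,0,3]
After op 12 (STO M2): stack=[3,3] mem=[0,0,15,3]
After op 13 (push 10): stack=[3,3,10] mem=[0,0,15,3]
After op 14 (*): stack=[3,30] mem=[0,0,15,3]
After op 15 (RCL M3): stack=[3,30,3] mem=[0,0,15,3]
After op 16 (push 2): stack=[3,30,3,2] mem=[0,0,15,3]
After op 17 (pop): stack=[3,30,3] mem=[0,0,15,3]
After op 18 (swap): stack=[3,3,30] mem=[0,0,15,3]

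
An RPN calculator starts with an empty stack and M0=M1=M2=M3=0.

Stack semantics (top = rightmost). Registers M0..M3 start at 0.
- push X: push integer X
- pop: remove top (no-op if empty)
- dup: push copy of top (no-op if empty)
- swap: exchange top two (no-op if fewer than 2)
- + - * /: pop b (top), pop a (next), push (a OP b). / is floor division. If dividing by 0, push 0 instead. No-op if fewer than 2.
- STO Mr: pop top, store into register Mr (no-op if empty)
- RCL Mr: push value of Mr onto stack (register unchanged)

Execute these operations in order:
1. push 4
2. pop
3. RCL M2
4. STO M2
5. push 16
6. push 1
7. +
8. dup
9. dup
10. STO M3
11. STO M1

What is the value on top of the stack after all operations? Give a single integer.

Answer: 17

Derivation:
After op 1 (push 4): stack=[4] mem=[0,0,0,0]
After op 2 (pop): stack=[empty] mem=[0,0,0,0]
After op 3 (RCL M2): stack=[0] mem=[0,0,0,0]
After op 4 (STO M2): stack=[empty] mem=[0,0,0,0]
After op 5 (push 16): stack=[16] mem=[0,0,0,0]
After op 6 (push 1): stack=[16,1] mem=[0,0,0,0]
After op 7 (+): stack=[17] mem=[0,0,0,0]
After op 8 (dup): stack=[17,17] mem=[0,0,0,0]
After op 9 (dup): stack=[17,17,17] mem=[0,0,0,0]
After op 10 (STO M3): stack=[17,17] mem=[0,0,0,17]
After op 11 (STO M1): stack=[17] mem=[0,17,0,17]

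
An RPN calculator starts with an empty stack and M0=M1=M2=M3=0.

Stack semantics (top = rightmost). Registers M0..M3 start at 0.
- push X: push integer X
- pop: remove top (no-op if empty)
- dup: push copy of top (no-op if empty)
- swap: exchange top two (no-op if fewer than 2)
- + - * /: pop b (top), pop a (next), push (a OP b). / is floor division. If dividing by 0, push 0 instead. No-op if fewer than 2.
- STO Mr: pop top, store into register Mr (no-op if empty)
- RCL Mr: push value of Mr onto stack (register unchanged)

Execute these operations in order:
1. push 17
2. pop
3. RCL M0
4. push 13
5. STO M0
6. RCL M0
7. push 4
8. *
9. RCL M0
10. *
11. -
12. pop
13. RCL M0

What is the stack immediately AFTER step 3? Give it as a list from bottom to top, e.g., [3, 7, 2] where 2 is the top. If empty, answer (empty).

After op 1 (push 17): stack=[17] mem=[0,0,0,0]
After op 2 (pop): stack=[empty] mem=[0,0,0,0]
After op 3 (RCL M0): stack=[0] mem=[0,0,0,0]

[0]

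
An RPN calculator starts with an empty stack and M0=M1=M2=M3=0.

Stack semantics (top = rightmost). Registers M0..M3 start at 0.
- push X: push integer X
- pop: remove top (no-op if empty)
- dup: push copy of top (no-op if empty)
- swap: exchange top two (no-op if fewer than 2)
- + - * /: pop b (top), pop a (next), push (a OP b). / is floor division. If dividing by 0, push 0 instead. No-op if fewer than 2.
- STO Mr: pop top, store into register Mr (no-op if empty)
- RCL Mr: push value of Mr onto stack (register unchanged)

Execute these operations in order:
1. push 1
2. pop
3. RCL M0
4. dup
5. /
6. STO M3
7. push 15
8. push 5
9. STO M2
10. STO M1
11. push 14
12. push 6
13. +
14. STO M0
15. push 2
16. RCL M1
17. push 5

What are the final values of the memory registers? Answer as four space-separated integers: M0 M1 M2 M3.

After op 1 (push 1): stack=[1] mem=[0,0,0,0]
After op 2 (pop): stack=[empty] mem=[0,0,0,0]
After op 3 (RCL M0): stack=[0] mem=[0,0,0,0]
After op 4 (dup): stack=[0,0] mem=[0,0,0,0]
After op 5 (/): stack=[0] mem=[0,0,0,0]
After op 6 (STO M3): stack=[empty] mem=[0,0,0,0]
After op 7 (push 15): stack=[15] mem=[0,0,0,0]
After op 8 (push 5): stack=[15,5] mem=[0,0,0,0]
After op 9 (STO M2): stack=[15] mem=[0,0,5,0]
After op 10 (STO M1): stack=[empty] mem=[0,15,5,0]
After op 11 (push 14): stack=[14] mem=[0,15,5,0]
After op 12 (push 6): stack=[14,6] mem=[0,15,5,0]
After op 13 (+): stack=[20] mem=[0,15,5,0]
After op 14 (STO M0): stack=[empty] mem=[20,15,5,0]
After op 15 (push 2): stack=[2] mem=[20,15,5,0]
After op 16 (RCL M1): stack=[2,15] mem=[20,15,5,0]
After op 17 (push 5): stack=[2,15,5] mem=[20,15,5,0]

Answer: 20 15 5 0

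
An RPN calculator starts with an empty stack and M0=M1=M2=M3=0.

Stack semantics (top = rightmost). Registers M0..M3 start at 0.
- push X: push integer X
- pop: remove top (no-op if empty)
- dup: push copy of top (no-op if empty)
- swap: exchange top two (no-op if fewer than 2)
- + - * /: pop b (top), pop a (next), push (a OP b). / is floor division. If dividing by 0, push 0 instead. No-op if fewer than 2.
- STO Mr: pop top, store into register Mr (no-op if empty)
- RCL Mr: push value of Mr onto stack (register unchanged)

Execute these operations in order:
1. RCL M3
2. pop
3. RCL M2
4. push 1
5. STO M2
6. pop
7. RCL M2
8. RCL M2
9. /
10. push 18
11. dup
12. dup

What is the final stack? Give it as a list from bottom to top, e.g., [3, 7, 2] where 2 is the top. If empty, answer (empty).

Answer: [1, 18, 18, 18]

Derivation:
After op 1 (RCL M3): stack=[0] mem=[0,0,0,0]
After op 2 (pop): stack=[empty] mem=[0,0,0,0]
After op 3 (RCL M2): stack=[0] mem=[0,0,0,0]
After op 4 (push 1): stack=[0,1] mem=[0,0,0,0]
After op 5 (STO M2): stack=[0] mem=[0,0,1,0]
After op 6 (pop): stack=[empty] mem=[0,0,1,0]
After op 7 (RCL M2): stack=[1] mem=[0,0,1,0]
After op 8 (RCL M2): stack=[1,1] mem=[0,0,1,0]
After op 9 (/): stack=[1] mem=[0,0,1,0]
After op 10 (push 18): stack=[1,18] mem=[0,0,1,0]
After op 11 (dup): stack=[1,18,18] mem=[0,0,1,0]
After op 12 (dup): stack=[1,18,18,18] mem=[0,0,1,0]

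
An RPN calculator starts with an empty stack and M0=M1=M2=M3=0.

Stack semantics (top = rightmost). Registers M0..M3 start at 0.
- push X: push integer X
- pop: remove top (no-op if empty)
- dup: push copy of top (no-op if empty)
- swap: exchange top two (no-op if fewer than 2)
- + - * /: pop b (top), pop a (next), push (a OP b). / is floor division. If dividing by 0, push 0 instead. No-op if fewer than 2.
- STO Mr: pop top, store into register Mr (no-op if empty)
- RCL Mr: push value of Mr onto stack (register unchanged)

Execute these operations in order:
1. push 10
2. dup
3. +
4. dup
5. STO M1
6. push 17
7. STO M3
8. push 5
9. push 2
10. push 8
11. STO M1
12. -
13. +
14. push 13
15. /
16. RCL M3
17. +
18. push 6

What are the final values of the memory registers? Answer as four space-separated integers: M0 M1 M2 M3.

Answer: 0 8 0 17

Derivation:
After op 1 (push 10): stack=[10] mem=[0,0,0,0]
After op 2 (dup): stack=[10,10] mem=[0,0,0,0]
After op 3 (+): stack=[20] mem=[0,0,0,0]
After op 4 (dup): stack=[20,20] mem=[0,0,0,0]
After op 5 (STO M1): stack=[20] mem=[0,20,0,0]
After op 6 (push 17): stack=[20,17] mem=[0,20,0,0]
After op 7 (STO M3): stack=[20] mem=[0,20,0,17]
After op 8 (push 5): stack=[20,5] mem=[0,20,0,17]
After op 9 (push 2): stack=[20,5,2] mem=[0,20,0,17]
After op 10 (push 8): stack=[20,5,2,8] mem=[0,20,0,17]
After op 11 (STO M1): stack=[20,5,2] mem=[0,8,0,17]
After op 12 (-): stack=[20,3] mem=[0,8,0,17]
After op 13 (+): stack=[23] mem=[0,8,0,17]
After op 14 (push 13): stack=[23,13] mem=[0,8,0,17]
After op 15 (/): stack=[1] mem=[0,8,0,17]
After op 16 (RCL M3): stack=[1,17] mem=[0,8,0,17]
After op 17 (+): stack=[18] mem=[0,8,0,17]
After op 18 (push 6): stack=[18,6] mem=[0,8,0,17]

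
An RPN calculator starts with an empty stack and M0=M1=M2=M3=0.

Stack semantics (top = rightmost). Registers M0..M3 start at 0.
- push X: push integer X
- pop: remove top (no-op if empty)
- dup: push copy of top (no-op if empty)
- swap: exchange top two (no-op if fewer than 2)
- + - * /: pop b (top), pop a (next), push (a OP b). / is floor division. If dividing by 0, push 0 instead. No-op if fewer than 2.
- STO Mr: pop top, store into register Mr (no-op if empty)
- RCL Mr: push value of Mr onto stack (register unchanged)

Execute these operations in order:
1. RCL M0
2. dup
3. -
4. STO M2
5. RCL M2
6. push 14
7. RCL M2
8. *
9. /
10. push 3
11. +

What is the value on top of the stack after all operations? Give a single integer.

Answer: 3

Derivation:
After op 1 (RCL M0): stack=[0] mem=[0,0,0,0]
After op 2 (dup): stack=[0,0] mem=[0,0,0,0]
After op 3 (-): stack=[0] mem=[0,0,0,0]
After op 4 (STO M2): stack=[empty] mem=[0,0,0,0]
After op 5 (RCL M2): stack=[0] mem=[0,0,0,0]
After op 6 (push 14): stack=[0,14] mem=[0,0,0,0]
After op 7 (RCL M2): stack=[0,14,0] mem=[0,0,0,0]
After op 8 (*): stack=[0,0] mem=[0,0,0,0]
After op 9 (/): stack=[0] mem=[0,0,0,0]
After op 10 (push 3): stack=[0,3] mem=[0,0,0,0]
After op 11 (+): stack=[3] mem=[0,0,0,0]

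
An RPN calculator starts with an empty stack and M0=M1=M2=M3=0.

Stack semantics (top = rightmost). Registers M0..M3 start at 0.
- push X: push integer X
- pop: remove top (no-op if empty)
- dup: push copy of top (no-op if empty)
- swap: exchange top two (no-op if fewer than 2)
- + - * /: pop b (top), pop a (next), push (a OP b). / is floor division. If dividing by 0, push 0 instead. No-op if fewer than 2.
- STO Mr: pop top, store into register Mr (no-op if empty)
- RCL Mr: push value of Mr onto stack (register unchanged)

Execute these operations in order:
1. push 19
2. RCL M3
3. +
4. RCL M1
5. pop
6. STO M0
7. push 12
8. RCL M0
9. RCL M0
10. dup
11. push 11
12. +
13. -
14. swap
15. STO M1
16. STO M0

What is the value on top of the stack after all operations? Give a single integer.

After op 1 (push 19): stack=[19] mem=[0,0,0,0]
After op 2 (RCL M3): stack=[19,0] mem=[0,0,0,0]
After op 3 (+): stack=[19] mem=[0,0,0,0]
After op 4 (RCL M1): stack=[19,0] mem=[0,0,0,0]
After op 5 (pop): stack=[19] mem=[0,0,0,0]
After op 6 (STO M0): stack=[empty] mem=[19,0,0,0]
After op 7 (push 12): stack=[12] mem=[19,0,0,0]
After op 8 (RCL M0): stack=[12,19] mem=[19,0,0,0]
After op 9 (RCL M0): stack=[12,19,19] mem=[19,0,0,0]
After op 10 (dup): stack=[12,19,19,19] mem=[19,0,0,0]
After op 11 (push 11): stack=[12,19,19,19,11] mem=[19,0,0,0]
After op 12 (+): stack=[12,19,19,30] mem=[19,0,0,0]
After op 13 (-): stack=[12,19,-11] mem=[19,0,0,0]
After op 14 (swap): stack=[12,-11,19] mem=[19,0,0,0]
After op 15 (STO M1): stack=[12,-11] mem=[19,19,0,0]
After op 16 (STO M0): stack=[12] mem=[-11,19,0,0]

Answer: 12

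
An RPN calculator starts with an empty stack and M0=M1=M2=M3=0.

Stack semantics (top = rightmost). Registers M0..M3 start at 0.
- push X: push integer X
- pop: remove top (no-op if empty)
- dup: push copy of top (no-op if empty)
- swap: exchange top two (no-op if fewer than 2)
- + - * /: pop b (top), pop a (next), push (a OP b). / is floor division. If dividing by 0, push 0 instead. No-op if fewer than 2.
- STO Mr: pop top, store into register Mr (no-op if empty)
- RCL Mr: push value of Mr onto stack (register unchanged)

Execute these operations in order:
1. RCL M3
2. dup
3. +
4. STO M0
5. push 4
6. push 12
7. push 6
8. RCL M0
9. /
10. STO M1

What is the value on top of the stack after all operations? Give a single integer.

Answer: 12

Derivation:
After op 1 (RCL M3): stack=[0] mem=[0,0,0,0]
After op 2 (dup): stack=[0,0] mem=[0,0,0,0]
After op 3 (+): stack=[0] mem=[0,0,0,0]
After op 4 (STO M0): stack=[empty] mem=[0,0,0,0]
After op 5 (push 4): stack=[4] mem=[0,0,0,0]
After op 6 (push 12): stack=[4,12] mem=[0,0,0,0]
After op 7 (push 6): stack=[4,12,6] mem=[0,0,0,0]
After op 8 (RCL M0): stack=[4,12,6,0] mem=[0,0,0,0]
After op 9 (/): stack=[4,12,0] mem=[0,0,0,0]
After op 10 (STO M1): stack=[4,12] mem=[0,0,0,0]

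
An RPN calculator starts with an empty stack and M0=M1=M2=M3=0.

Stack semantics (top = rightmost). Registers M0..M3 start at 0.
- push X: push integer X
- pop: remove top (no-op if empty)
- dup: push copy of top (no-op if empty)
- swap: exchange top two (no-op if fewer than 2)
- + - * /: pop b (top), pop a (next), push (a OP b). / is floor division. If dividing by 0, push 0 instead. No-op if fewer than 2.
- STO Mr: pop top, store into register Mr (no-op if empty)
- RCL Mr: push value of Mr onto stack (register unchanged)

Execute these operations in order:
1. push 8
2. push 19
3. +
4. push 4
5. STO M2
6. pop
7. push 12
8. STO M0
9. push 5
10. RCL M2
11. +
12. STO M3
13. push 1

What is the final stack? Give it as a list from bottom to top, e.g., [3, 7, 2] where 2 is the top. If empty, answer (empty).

Answer: [1]

Derivation:
After op 1 (push 8): stack=[8] mem=[0,0,0,0]
After op 2 (push 19): stack=[8,19] mem=[0,0,0,0]
After op 3 (+): stack=[27] mem=[0,0,0,0]
After op 4 (push 4): stack=[27,4] mem=[0,0,0,0]
After op 5 (STO M2): stack=[27] mem=[0,0,4,0]
After op 6 (pop): stack=[empty] mem=[0,0,4,0]
After op 7 (push 12): stack=[12] mem=[0,0,4,0]
After op 8 (STO M0): stack=[empty] mem=[12,0,4,0]
After op 9 (push 5): stack=[5] mem=[12,0,4,0]
After op 10 (RCL M2): stack=[5,4] mem=[12,0,4,0]
After op 11 (+): stack=[9] mem=[12,0,4,0]
After op 12 (STO M3): stack=[empty] mem=[12,0,4,9]
After op 13 (push 1): stack=[1] mem=[12,0,4,9]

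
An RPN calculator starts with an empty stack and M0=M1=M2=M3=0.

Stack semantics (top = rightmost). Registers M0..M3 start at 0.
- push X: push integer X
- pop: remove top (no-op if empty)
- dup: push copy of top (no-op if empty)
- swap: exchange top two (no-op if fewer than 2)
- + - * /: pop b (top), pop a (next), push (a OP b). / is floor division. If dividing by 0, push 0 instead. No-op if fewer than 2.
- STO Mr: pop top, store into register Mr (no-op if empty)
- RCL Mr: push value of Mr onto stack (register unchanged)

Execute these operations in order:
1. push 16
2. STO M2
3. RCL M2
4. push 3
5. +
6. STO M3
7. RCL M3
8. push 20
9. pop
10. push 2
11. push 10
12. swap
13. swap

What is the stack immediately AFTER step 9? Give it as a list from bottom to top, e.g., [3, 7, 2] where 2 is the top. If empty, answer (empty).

After op 1 (push 16): stack=[16] mem=[0,0,0,0]
After op 2 (STO M2): stack=[empty] mem=[0,0,16,0]
After op 3 (RCL M2): stack=[16] mem=[0,0,16,0]
After op 4 (push 3): stack=[16,3] mem=[0,0,16,0]
After op 5 (+): stack=[19] mem=[0,0,16,0]
After op 6 (STO M3): stack=[empty] mem=[0,0,16,19]
After op 7 (RCL M3): stack=[19] mem=[0,0,16,19]
After op 8 (push 20): stack=[19,20] mem=[0,0,16,19]
After op 9 (pop): stack=[19] mem=[0,0,16,19]

[19]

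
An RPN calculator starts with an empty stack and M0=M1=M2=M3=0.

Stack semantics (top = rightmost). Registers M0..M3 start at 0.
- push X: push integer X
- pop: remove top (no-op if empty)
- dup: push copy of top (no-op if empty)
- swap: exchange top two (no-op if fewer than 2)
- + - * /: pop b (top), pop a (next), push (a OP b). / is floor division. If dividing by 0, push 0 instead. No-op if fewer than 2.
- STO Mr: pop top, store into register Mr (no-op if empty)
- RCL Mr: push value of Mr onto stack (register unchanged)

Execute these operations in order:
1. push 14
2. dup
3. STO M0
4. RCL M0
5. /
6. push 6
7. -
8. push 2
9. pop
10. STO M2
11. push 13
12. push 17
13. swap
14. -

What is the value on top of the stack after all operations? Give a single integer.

After op 1 (push 14): stack=[14] mem=[0,0,0,0]
After op 2 (dup): stack=[14,14] mem=[0,0,0,0]
After op 3 (STO M0): stack=[14] mem=[14,0,0,0]
After op 4 (RCL M0): stack=[14,14] mem=[14,0,0,0]
After op 5 (/): stack=[1] mem=[14,0,0,0]
After op 6 (push 6): stack=[1,6] mem=[14,0,0,0]
After op 7 (-): stack=[-5] mem=[14,0,0,0]
After op 8 (push 2): stack=[-5,2] mem=[14,0,0,0]
After op 9 (pop): stack=[-5] mem=[14,0,0,0]
After op 10 (STO M2): stack=[empty] mem=[14,0,-5,0]
After op 11 (push 13): stack=[13] mem=[14,0,-5,0]
After op 12 (push 17): stack=[13,17] mem=[14,0,-5,0]
After op 13 (swap): stack=[17,13] mem=[14,0,-5,0]
After op 14 (-): stack=[4] mem=[14,0,-5,0]

Answer: 4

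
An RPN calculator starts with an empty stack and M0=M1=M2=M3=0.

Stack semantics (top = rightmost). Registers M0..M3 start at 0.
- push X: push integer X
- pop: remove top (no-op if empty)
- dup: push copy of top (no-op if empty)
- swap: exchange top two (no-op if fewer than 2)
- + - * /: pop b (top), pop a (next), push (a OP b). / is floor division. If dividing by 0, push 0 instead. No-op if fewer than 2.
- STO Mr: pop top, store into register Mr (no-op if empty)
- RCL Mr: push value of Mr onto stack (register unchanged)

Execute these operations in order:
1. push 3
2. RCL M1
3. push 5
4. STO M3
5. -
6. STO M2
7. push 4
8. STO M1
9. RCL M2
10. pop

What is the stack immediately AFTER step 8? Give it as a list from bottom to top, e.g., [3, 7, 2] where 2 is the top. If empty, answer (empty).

After op 1 (push 3): stack=[3] mem=[0,0,0,0]
After op 2 (RCL M1): stack=[3,0] mem=[0,0,0,0]
After op 3 (push 5): stack=[3,0,5] mem=[0,0,0,0]
After op 4 (STO M3): stack=[3,0] mem=[0,0,0,5]
After op 5 (-): stack=[3] mem=[0,0,0,5]
After op 6 (STO M2): stack=[empty] mem=[0,0,3,5]
After op 7 (push 4): stack=[4] mem=[0,0,3,5]
After op 8 (STO M1): stack=[empty] mem=[0,4,3,5]

(empty)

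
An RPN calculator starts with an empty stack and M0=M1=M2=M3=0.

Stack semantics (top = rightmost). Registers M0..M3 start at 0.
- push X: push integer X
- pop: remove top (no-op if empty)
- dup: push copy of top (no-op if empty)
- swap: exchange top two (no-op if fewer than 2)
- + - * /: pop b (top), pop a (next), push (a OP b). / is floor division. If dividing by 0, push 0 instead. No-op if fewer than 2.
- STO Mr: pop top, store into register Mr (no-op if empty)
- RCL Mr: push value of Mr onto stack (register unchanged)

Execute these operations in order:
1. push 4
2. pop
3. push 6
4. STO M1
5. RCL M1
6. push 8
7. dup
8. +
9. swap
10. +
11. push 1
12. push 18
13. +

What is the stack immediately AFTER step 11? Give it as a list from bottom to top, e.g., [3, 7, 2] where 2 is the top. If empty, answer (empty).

After op 1 (push 4): stack=[4] mem=[0,0,0,0]
After op 2 (pop): stack=[empty] mem=[0,0,0,0]
After op 3 (push 6): stack=[6] mem=[0,0,0,0]
After op 4 (STO M1): stack=[empty] mem=[0,6,0,0]
After op 5 (RCL M1): stack=[6] mem=[0,6,0,0]
After op 6 (push 8): stack=[6,8] mem=[0,6,0,0]
After op 7 (dup): stack=[6,8,8] mem=[0,6,0,0]
After op 8 (+): stack=[6,16] mem=[0,6,0,0]
After op 9 (swap): stack=[16,6] mem=[0,6,0,0]
After op 10 (+): stack=[22] mem=[0,6,0,0]
After op 11 (push 1): stack=[22,1] mem=[0,6,0,0]

[22, 1]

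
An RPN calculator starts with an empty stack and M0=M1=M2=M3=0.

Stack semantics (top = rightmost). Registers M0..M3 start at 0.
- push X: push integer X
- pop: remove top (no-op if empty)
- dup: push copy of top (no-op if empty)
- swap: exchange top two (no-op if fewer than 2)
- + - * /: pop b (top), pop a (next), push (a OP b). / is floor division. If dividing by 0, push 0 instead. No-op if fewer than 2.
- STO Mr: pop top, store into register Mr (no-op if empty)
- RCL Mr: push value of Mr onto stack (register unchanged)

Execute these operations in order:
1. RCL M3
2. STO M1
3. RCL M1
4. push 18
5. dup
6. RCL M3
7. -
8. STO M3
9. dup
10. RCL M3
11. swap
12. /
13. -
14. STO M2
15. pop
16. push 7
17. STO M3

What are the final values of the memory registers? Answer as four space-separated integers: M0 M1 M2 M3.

Answer: 0 0 17 7

Derivation:
After op 1 (RCL M3): stack=[0] mem=[0,0,0,0]
After op 2 (STO M1): stack=[empty] mem=[0,0,0,0]
After op 3 (RCL M1): stack=[0] mem=[0,0,0,0]
After op 4 (push 18): stack=[0,18] mem=[0,0,0,0]
After op 5 (dup): stack=[0,18,18] mem=[0,0,0,0]
After op 6 (RCL M3): stack=[0,18,18,0] mem=[0,0,0,0]
After op 7 (-): stack=[0,18,18] mem=[0,0,0,0]
After op 8 (STO M3): stack=[0,18] mem=[0,0,0,18]
After op 9 (dup): stack=[0,18,18] mem=[0,0,0,18]
After op 10 (RCL M3): stack=[0,18,18,18] mem=[0,0,0,18]
After op 11 (swap): stack=[0,18,18,18] mem=[0,0,0,18]
After op 12 (/): stack=[0,18,1] mem=[0,0,0,18]
After op 13 (-): stack=[0,17] mem=[0,0,0,18]
After op 14 (STO M2): stack=[0] mem=[0,0,17,18]
After op 15 (pop): stack=[empty] mem=[0,0,17,18]
After op 16 (push 7): stack=[7] mem=[0,0,17,18]
After op 17 (STO M3): stack=[empty] mem=[0,0,17,7]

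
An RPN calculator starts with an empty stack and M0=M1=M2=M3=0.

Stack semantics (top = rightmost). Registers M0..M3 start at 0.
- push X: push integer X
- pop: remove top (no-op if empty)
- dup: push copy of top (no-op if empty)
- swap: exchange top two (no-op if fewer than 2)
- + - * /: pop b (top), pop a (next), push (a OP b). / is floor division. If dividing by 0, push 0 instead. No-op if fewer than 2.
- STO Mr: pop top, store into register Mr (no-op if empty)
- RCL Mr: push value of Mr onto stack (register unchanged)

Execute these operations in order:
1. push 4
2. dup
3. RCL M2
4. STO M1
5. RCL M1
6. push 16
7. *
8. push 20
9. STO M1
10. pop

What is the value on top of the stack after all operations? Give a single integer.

After op 1 (push 4): stack=[4] mem=[0,0,0,0]
After op 2 (dup): stack=[4,4] mem=[0,0,0,0]
After op 3 (RCL M2): stack=[4,4,0] mem=[0,0,0,0]
After op 4 (STO M1): stack=[4,4] mem=[0,0,0,0]
After op 5 (RCL M1): stack=[4,4,0] mem=[0,0,0,0]
After op 6 (push 16): stack=[4,4,0,16] mem=[0,0,0,0]
After op 7 (*): stack=[4,4,0] mem=[0,0,0,0]
After op 8 (push 20): stack=[4,4,0,20] mem=[0,0,0,0]
After op 9 (STO M1): stack=[4,4,0] mem=[0,20,0,0]
After op 10 (pop): stack=[4,4] mem=[0,20,0,0]

Answer: 4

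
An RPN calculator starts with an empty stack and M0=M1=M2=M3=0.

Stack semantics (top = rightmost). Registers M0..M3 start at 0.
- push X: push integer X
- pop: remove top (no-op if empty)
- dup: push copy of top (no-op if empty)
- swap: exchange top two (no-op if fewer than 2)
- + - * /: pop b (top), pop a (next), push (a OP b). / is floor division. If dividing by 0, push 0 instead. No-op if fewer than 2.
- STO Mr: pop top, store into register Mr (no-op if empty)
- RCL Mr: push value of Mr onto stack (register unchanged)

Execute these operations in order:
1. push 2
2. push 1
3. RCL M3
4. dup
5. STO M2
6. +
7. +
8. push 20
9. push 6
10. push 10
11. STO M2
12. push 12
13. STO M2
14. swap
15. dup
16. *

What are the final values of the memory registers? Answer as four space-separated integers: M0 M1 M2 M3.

After op 1 (push 2): stack=[2] mem=[0,0,0,0]
After op 2 (push 1): stack=[2,1] mem=[0,0,0,0]
After op 3 (RCL M3): stack=[2,1,0] mem=[0,0,0,0]
After op 4 (dup): stack=[2,1,0,0] mem=[0,0,0,0]
After op 5 (STO M2): stack=[2,1,0] mem=[0,0,0,0]
After op 6 (+): stack=[2,1] mem=[0,0,0,0]
After op 7 (+): stack=[3] mem=[0,0,0,0]
After op 8 (push 20): stack=[3,20] mem=[0,0,0,0]
After op 9 (push 6): stack=[3,20,6] mem=[0,0,0,0]
After op 10 (push 10): stack=[3,20,6,10] mem=[0,0,0,0]
After op 11 (STO M2): stack=[3,20,6] mem=[0,0,10,0]
After op 12 (push 12): stack=[3,20,6,12] mem=[0,0,10,0]
After op 13 (STO M2): stack=[3,20,6] mem=[0,0,12,0]
After op 14 (swap): stack=[3,6,20] mem=[0,0,12,0]
After op 15 (dup): stack=[3,6,20,20] mem=[0,0,12,0]
After op 16 (*): stack=[3,6,400] mem=[0,0,12,0]

Answer: 0 0 12 0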